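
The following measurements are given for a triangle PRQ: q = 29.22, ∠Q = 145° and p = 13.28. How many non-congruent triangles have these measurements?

1

p·sin Q = 13.28·sin(145°) ≈ 7.617.
Since ∠Q is not acute, a triangle exists only if q > p; here q > p, so there is exactly one triangle.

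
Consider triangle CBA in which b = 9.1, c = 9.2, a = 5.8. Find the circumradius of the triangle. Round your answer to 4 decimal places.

4.8243

By the law of cosines, cos C = (b² + a² − c²) / (2·b·a) ≈ 0.30135, so ∠C ≈ 72.46°.
Circumradius = c/(2 sin C) ≈ 4.8243.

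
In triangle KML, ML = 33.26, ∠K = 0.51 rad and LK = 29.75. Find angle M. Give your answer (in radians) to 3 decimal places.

0.452

Law of sines: sin M = LK·sin K/ML ≈ 0.43666.
Since ML ≥ LK, only the acute value applies: ∠M ≈ 0.452 rad.
Then ∠L = π − ∠K − ∠M ≈ 2.180 rad.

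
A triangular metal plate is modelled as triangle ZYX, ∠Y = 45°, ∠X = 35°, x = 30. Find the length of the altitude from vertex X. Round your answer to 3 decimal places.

36.422

The third angle is ∠Z = 180° − ∠Y − ∠X = 100.00°.
Law of sines: z = x·sin Z/sin X ≈ 51.509.
Law of sines: y = x·sin Y/sin X ≈ 36.984.
Area = ½·x·z·sin Y ≈ 546.33.
The altitude from X has length 2·area/x ≈ 36.422.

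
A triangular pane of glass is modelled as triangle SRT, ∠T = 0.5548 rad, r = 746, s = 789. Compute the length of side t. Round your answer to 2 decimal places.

By the law of cosines, t² = s² + r² − 2·s·r·cos T = 1.7842e+05, so t ≈ 422.4.

422.40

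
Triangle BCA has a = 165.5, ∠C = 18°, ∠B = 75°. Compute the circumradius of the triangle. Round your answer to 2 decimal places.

82.86

The third angle is ∠A = 180° − ∠B − ∠C = 87.00°.
Law of sines: b = a·sin B/sin A ≈ 160.08.
Law of sines: c = a·sin C/sin A ≈ 51.212.
Circumradius = a/(2 sin A) ≈ 82.864.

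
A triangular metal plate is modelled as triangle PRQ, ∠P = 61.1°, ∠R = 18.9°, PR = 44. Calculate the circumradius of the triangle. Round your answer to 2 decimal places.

22.34

The third angle is ∠Q = 180° − ∠P − ∠R = 100.00°.
Law of sines: RQ = PR·sin P/sin Q ≈ 39.115.
Law of sines: QP = PR·sin R/sin Q ≈ 14.472.
Circumradius = PR/(2 sin Q) ≈ 22.339.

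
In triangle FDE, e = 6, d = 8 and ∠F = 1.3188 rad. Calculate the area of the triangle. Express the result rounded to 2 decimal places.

Area = ½·d·e·sin F ≈ 23.242.

23.24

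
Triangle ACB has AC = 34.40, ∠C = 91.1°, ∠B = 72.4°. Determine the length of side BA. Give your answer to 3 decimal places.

The third angle is ∠A = 180° − ∠C − ∠B = 16.50°.
Law of sines: BA = AC·sin C/sin B ≈ 36.083.

36.083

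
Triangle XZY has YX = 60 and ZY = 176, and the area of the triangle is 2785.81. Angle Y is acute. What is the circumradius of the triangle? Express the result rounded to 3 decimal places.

From area = ½·ZY·YX·sin Y, we get sin Y = 2·area/(ZY·YX) ≈ 0.52762.
Taking the acute solution, ∠Y ≈ 31.84°.
Law of cosines then gives XZ ≈ 128.98.
Circumradius = XZ/(2 sin Y) ≈ 122.23.

R ≈ 122.226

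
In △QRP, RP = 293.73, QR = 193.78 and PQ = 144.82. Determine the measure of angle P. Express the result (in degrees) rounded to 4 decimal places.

∠P ≈ 34.9891°

By the law of cosines, cos P = (RP² + PQ² − QR²) / (2·RP·PQ) ≈ 0.81926, so ∠P ≈ 34.99°.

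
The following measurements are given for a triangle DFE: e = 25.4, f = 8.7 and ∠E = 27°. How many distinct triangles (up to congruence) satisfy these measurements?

f·sin E = 8.7·sin(27°) ≈ 3.95.
Since e ≥ f, exactly one triangle exists.

1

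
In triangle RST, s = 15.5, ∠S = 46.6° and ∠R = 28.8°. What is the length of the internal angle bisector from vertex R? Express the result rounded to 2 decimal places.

The third angle is ∠T = 180° − ∠R − ∠S = 104.60°.
Law of sines: r = s·sin R/sin S ≈ 10.277.
Law of sines: t = s·sin T/sin S ≈ 20.644.
The bisector from R has length 2·s·t·cos(∠R/2)/(s+t) ≈ 17.15.

17.15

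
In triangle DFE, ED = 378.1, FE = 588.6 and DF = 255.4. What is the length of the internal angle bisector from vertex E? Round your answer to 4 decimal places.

By the law of cosines, cos E = (FE² + ED² − DF²) / (2·FE·ED) ≈ 0.95300, so ∠E ≈ 0.3078 rad.
The bisector from E has length 2·FE·ED·cos(∠E/2)/(FE+ED) ≈ 454.99.

454.9897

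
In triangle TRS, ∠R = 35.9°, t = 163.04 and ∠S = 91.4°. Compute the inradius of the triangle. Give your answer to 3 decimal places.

The third angle is ∠T = 180° − ∠R − ∠S = 52.70°.
Law of sines: r = t·sin R/sin T ≈ 120.18.
Law of sines: s = t·sin S/sin T ≈ 204.9.
Area = ½·t·r·sin S ≈ 9794.4.
Semiperimeter p = (163.04+120.18+204.9)/2 = 244.06.
Inradius = area/p = 9794.4/244.06 ≈ 40.131.

40.131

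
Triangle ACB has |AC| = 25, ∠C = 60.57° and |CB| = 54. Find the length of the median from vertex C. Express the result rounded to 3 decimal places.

m_C ≈ 34.884

By the law of cosines, |BA|² = |AC|² + |CB|² − 2·|AC|·|CB|·cos C = 2214.3, so |BA| ≈ 47.057.
Median from C: ½√(2·|AC|² + 2·|CB|² − |BA|²) ≈ 34.884.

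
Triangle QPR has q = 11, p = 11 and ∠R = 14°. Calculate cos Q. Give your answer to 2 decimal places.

By the law of cosines, r² = q² + p² − 2·q·p·cos R = 7.1884, so r ≈ 2.6811.
Law of cosines again: cos Q = (p² + r² − q²)/(2·p·r) ≈ 0.12187, so ∠Q ≈ 83.00°.

cos Q ≈ 0.12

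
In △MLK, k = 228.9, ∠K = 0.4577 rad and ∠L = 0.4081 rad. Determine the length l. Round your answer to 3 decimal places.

The third angle is ∠M = π − ∠L − ∠K = 2.2758 rad.
Law of sines: l = k·sin L/sin K ≈ 205.58.

205.579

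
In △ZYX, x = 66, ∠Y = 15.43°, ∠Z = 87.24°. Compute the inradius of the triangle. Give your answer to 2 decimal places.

7.83

The third angle is ∠X = 180° − ∠Z − ∠Y = 77.33°.
Law of sines: z = x·sin Z/sin X ≈ 67.569.
Law of sines: y = x·sin Y/sin X ≈ 17.998.
Area = ½·x·z·sin Y ≈ 593.25.
Semiperimeter s = (67.569+17.998+66)/2 = 75.784.
Inradius = area/s = 593.25/75.784 ≈ 7.8283.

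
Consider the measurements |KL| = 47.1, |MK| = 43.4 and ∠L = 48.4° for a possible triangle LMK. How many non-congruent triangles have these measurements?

2

|KL|·sin L = 47.1·sin(48.4°) ≈ 35.22.
Since |KL| sin L < |MK| < |KL| (35.22 < 43.4 < 47.1), two triangles exist.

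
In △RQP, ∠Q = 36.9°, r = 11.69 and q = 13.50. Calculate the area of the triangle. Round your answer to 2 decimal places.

73.28

Law of sines: sin R = r·sin Q/q ≈ 0.51992.
Since q ≥ r, only the acute value applies: ∠R ≈ 31.33°.
Then ∠P = 180° − ∠Q − ∠R ≈ 111.77°.
Law of sines gives p = q·sin P/sin Q ≈ 20.88.
Area = ½·q·r·sin P ≈ 73.278.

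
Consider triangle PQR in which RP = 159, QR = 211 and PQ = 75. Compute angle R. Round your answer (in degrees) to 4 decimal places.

16.9682

By the law of cosines, cos R = (QR² + RP² − PQ²) / (2·QR·RP) ≈ 0.95647, so ∠R ≈ 16.97°.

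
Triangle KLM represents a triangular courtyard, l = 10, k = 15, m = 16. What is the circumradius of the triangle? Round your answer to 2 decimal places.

8.22

By the law of cosines, cos K = (l² + m² − k²) / (2·l·m) ≈ 0.40937, so ∠K ≈ 65.83°.
Circumradius = k/(2 sin K) ≈ 8.2204.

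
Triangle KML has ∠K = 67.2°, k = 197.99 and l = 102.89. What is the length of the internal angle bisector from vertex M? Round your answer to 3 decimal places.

t_M ≈ 100.491

Law of sines: sin L = l·sin K/k ≈ 0.47907.
Since k ≥ l, only the acute value applies: ∠L ≈ 28.62°.
Then ∠M = 180° − ∠K − ∠L ≈ 84.18°.
Law of sines gives m = k·sin M/sin K ≈ 213.66.
The bisector from M has length 2·l·k·cos(∠M/2)/(l+k) ≈ 100.49.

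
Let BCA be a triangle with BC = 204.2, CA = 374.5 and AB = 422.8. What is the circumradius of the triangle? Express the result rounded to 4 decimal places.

R ≈ 211.4459

By the law of cosines, cos B = (AB² + BC² − CA²) / (2·AB·BC) ≈ 0.46451, so ∠B ≈ 62.32°.
Circumradius = CA/(2 sin B) ≈ 211.45.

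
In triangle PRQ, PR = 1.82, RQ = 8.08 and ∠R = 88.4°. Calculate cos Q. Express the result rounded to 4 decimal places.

0.9753

By the law of cosines, QP² = PR² + RQ² − 2·PR·RQ·cos R = 67.778, so QP ≈ 8.2327.
Law of cosines again: cos Q = (RQ² + QP² − PR²)/(2·RQ·QP) ≈ 0.97528, so ∠Q ≈ 12.77°.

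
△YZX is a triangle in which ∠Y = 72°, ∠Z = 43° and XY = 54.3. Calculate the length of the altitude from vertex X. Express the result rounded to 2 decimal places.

The third angle is ∠X = 180° − ∠Y − ∠Z = 65.00°.
Law of sines: ZX = XY·sin Y/sin Z ≈ 75.722.
Law of sines: YZ = XY·sin X/sin Z ≈ 72.159.
Area = ½·XY·ZX·sin X ≈ 1863.2.
The altitude from X has length 2·area/YZ ≈ 51.642.

51.64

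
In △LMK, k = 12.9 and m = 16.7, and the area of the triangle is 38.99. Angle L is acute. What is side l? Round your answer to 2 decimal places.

From area = ½·m·k·sin L, we get sin L = 2·area/(m·k) ≈ 0.36197.
Taking the acute solution, ∠L ≈ 21.22°.
Law of cosines then gives l ≈ 6.6074.

6.61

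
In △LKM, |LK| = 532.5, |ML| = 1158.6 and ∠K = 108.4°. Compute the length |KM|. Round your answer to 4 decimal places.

Law of sines: sin M = |LK|·sin K/|ML| ≈ 0.43611.
Since |ML| ≥ |LK|, only the acute value applies: ∠M ≈ 25.86°.
Then ∠L = 180° − ∠K − ∠M ≈ 45.74°.
Law of sines gives |KM| = |ML|·sin L/sin K ≈ 874.53.

874.5336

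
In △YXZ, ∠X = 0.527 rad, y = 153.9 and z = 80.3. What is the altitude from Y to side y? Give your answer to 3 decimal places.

By the law of cosines, x² = z² + y² − 2·z·y·cos X = 8770.5, so x ≈ 93.651.
Area = ½·z·y·sin X ≈ 3107.7.
The altitude from Y has length 2·area/y ≈ 40.386.

40.386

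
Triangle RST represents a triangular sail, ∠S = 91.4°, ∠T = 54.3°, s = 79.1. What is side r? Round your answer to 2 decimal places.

44.59

The third angle is ∠R = 180° − ∠S − ∠T = 34.30°.
Law of sines: r = s·sin R/sin S ≈ 44.588.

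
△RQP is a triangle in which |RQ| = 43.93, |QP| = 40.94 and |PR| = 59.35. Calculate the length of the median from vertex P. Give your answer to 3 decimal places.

46.009

Median from P: ½√(2·|QP|² + 2·|PR|² − |RQ|²) ≈ 46.009.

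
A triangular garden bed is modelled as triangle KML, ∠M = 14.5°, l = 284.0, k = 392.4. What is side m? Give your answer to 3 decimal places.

137.295

By the law of cosines, m² = l² + k² − 2·l·k·cos M = 18850, so m ≈ 137.29.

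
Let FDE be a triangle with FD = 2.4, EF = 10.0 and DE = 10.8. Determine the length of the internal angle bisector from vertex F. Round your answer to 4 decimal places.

t_F ≈ 2.4071

By the law of cosines, cos F = (EF² + FD² − DE²) / (2·EF·FD) ≈ -0.22667, so ∠F ≈ 103.10°.
The bisector from F has length 2·EF·FD·cos(∠F/2)/(EF+FD) ≈ 2.4071.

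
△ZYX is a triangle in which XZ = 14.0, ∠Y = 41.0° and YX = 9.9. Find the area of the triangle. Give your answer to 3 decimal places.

Law of sines: sin Z = YX·sin Y/XZ ≈ 0.46393.
Since XZ ≥ YX, only the acute value applies: ∠Z ≈ 27.64°.
Then ∠X = 180° − ∠Y − ∠Z ≈ 111.36°.
Law of sines gives ZY = XZ·sin X/sin Y ≈ 19.874.
Area = ½·XZ·YX·sin X ≈ 64.54.

area ≈ 64.540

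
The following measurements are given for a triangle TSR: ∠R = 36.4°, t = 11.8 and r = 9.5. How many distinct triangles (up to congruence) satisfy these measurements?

2

t·sin R = 11.8·sin(36.4°) ≈ 7.002.
Since t sin R < r < t (7.002 < 9.5 < 11.8), two triangles exist.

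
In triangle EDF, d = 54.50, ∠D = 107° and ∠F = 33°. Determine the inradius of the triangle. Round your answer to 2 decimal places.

r ≈ 8.90

The third angle is ∠E = 180° − ∠D − ∠F = 40.00°.
Law of sines: e = d·sin E/sin D ≈ 36.633.
Law of sines: f = d·sin F/sin D ≈ 31.039.
Area = ½·d·e·sin F ≈ 543.68.
Semiperimeter s = (36.633+54.5+31.039)/2 = 61.086.
Inradius = area/s = 543.68/61.086 ≈ 8.9003.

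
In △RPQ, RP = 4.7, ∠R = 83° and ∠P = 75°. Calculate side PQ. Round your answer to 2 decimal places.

12.45

The third angle is ∠Q = 180° − ∠R − ∠P = 22.00°.
Law of sines: PQ = RP·sin R/sin Q ≈ 12.453.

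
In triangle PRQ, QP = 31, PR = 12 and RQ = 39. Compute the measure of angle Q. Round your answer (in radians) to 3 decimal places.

∠Q ≈ 0.258 rad

By the law of cosines, cos Q = (RQ² + QP² − PR²) / (2·RQ·QP) ≈ 0.96691, so ∠Q ≈ 0.2580 rad.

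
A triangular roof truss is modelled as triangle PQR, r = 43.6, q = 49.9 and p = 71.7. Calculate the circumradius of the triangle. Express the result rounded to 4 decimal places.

36.3946

By the law of cosines, cos P = (q² + r² − p²) / (2·q·r) ≈ -0.17234, so ∠P ≈ 99.92°.
Circumradius = p/(2 sin P) ≈ 36.395.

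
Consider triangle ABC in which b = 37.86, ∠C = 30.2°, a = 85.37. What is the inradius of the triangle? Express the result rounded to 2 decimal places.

9.07

By the law of cosines, c² = a² + b² − 2·a·b·cos C = 3134.6, so c ≈ 55.987.
Area = ½·a·b·sin C ≈ 812.91.
Semiperimeter s = (85.37+37.86+55.987)/2 = 89.609.
Inradius = area/s = 812.91/89.609 ≈ 9.0718.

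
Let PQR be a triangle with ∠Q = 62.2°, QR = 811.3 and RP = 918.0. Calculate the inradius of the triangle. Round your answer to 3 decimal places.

Law of sines: sin P = QR·sin Q/RP ≈ 0.78177.
Since RP ≥ QR, only the acute value applies: ∠P ≈ 51.42°.
Then ∠R = 180° − ∠Q − ∠P ≈ 66.38°.
Law of sines gives PQ = RP·sin R/sin Q ≈ 950.82.
Area = ½·RP·QR·sin R ≈ 3.4118e+05.
Semiperimeter s = (811.3+918+950.82)/2 = 1340.1.
Inradius = area/s = 3.4118e+05/1340.1 ≈ 254.6.

r ≈ 254.603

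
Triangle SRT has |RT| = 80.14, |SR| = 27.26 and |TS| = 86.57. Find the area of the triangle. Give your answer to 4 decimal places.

Semiperimeter s = (80.14 + 86.57 + 27.26)/2 = 96.985.
Heron's formula: area = √(96.985·16.845·10.415·69.725) ≈ 1089.2.

area ≈ 1089.2102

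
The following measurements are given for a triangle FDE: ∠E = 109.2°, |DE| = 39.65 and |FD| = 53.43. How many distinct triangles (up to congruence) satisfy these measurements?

|DE|·sin E = 39.65·sin(109.2°) ≈ 37.44.
Since ∠E is not acute, a triangle exists only if |FD| > |DE|; here |FD| > |DE|, so there is exactly one triangle.

1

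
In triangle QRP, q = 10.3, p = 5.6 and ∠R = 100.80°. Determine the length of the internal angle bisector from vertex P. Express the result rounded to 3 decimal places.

11.052

By the law of cosines, r² = p² + q² − 2·p·q·cos R = 159.07, so r ≈ 12.612.
Law of cosines again: cos P = (q² + r² − p²)/(2·q·r) ≈ 0.89987, so ∠P ≈ 25.86°.
The bisector from P has length 2·q·r·cos(∠P/2)/(q+r) ≈ 11.052.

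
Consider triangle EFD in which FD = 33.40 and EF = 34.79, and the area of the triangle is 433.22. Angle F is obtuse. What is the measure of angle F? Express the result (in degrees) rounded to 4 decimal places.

From area = ½·EF·FD·sin F, we get sin F = 2·area/(EF·FD) ≈ 0.74565.
Taking the obtuse solution, ∠F ≈ 131.78°.

131.7847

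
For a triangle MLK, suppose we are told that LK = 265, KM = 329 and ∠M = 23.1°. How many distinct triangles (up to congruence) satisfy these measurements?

KM·sin M = 329·sin(23.1°) ≈ 129.1.
Since KM sin M < LK < KM (129.1 < 265 < 329), two triangles exist.

2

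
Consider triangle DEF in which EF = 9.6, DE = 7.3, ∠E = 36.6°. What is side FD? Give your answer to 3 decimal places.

5.738

By the law of cosines, FD² = DE² + EF² − 2·DE·EF·cos E = 32.927, so FD ≈ 5.7382.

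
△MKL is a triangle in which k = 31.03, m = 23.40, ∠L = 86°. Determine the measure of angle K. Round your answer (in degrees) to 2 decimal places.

55.55

By the law of cosines, l² = m² + k² − 2·m·k·cos L = 1409.1, so l ≈ 37.538.
Law of cosines again: cos K = (l² + m² − k²)/(2·l·m) ≈ 0.56570, so ∠K ≈ 55.55°.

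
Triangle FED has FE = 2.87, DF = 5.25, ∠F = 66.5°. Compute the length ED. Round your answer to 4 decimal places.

4.8768

By the law of cosines, ED² = DF² + FE² − 2·DF·FE·cos F = 23.783, so ED ≈ 4.8768.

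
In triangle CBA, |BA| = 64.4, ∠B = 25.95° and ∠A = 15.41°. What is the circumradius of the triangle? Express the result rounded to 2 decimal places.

The third angle is ∠C = 180° − ∠B − ∠A = 138.64°.
Law of sines: |AC| = |BA|·sin B/sin C ≈ 42.647.
Law of sines: |CB| = |BA|·sin A/sin C ≈ 25.897.
Circumradius = |BA|/(2 sin C) ≈ 48.73.

R ≈ 48.73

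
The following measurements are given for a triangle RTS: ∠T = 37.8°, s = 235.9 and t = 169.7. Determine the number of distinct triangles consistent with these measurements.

2

s·sin T = 235.9·sin(37.8°) ≈ 144.6.
Since s sin T < t < s (144.6 < 169.7 < 235.9), two triangles exist.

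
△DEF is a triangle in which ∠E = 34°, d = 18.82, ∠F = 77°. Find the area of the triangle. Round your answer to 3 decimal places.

103.358

The third angle is ∠D = 180° − ∠E − ∠F = 69.00°.
Law of sines: e = d·sin E/sin D ≈ 11.273.
Law of sines: f = d·sin F/sin D ≈ 19.642.
Area = ½·d·e·sin F ≈ 103.36.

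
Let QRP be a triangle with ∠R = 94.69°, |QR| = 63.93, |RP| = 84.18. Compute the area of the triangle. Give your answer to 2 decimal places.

area ≈ 2681.80

Area = ½·|QR|·|RP|·sin R ≈ 2681.8.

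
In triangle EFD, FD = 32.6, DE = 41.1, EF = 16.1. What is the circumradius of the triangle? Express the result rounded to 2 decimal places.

R ≈ 21.94

By the law of cosines, cos E = (DE² + EF² − FD²) / (2·DE·EF) ≈ 0.66922, so ∠E ≈ 47.99°.
Circumradius = FD/(2 sin E) ≈ 21.936.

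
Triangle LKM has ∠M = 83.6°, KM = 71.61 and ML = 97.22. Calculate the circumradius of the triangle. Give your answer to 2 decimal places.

57.43

By the law of cosines, LK² = KM² + ML² − 2·KM·ML·cos M = 13028, so LK ≈ 114.14.
Area = ½·KM·ML·sin M ≈ 3459.3.
Circumradius = LK/(2 sin M) ≈ 57.427.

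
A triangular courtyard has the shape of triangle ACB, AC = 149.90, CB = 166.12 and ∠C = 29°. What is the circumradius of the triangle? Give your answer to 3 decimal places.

By the law of cosines, BA² = AC² + CB² − 2·AC·CB·cos C = 6507.4, so BA ≈ 80.668.
Area = ½·AC·CB·sin C ≈ 6036.2.
Circumradius = BA/(2 sin C) ≈ 83.196.

R ≈ 83.196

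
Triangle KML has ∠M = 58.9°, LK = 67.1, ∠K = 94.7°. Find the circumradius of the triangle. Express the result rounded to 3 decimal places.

39.182

The third angle is ∠L = 180° − ∠K − ∠M = 26.40°.
Law of sines: ML = LK·sin K/sin M ≈ 78.1.
Law of sines: KM = LK·sin L/sin M ≈ 34.843.
Circumradius = LK/(2 sin M) ≈ 39.182.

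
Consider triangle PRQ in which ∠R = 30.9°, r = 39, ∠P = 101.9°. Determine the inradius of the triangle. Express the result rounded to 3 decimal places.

12.580

The third angle is ∠Q = 180° − ∠P − ∠R = 47.20°.
Law of sines: p = r·sin P/sin R ≈ 74.311.
Law of sines: q = r·sin Q/sin R ≈ 55.722.
Area = ½·r·p·sin Q ≈ 1063.2.
Semiperimeter s = (74.311+39+55.722)/2 = 84.517.
Inradius = area/s = 1063.2/84.517 ≈ 12.58.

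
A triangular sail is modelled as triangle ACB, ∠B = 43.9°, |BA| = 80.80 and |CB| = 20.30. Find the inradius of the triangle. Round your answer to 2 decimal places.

By the law of cosines, |AC|² = |CB|² + |BA|² − 2·|CB|·|BA|·cos B = 4577, so |AC| ≈ 67.653.
Area = ½·|CB|·|BA|·sin B ≈ 568.67.
Semiperimeter s = (20.3+80.8+67.653)/2 = 84.377.
Inradius = area/s = 568.67/84.377 ≈ 6.7397.

r ≈ 6.74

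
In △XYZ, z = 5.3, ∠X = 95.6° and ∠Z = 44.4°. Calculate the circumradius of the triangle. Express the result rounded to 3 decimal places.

3.788

The third angle is ∠Y = 180° − ∠Z − ∠X = 40.00°.
Law of sines: x = z·sin X/sin Z ≈ 7.5389.
Law of sines: y = z·sin Y/sin Z ≈ 4.8692.
Circumradius = z/(2 sin Z) ≈ 3.7875.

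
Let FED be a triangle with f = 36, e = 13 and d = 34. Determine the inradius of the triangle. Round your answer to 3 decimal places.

5.322

Semiperimeter s = (36 + 13 + 34)/2 = 41.5.
Heron's formula: area = √(41.5·5.5·28.5·7.5) ≈ 220.88.
Inradius = area/s = 220.88/41.5 ≈ 5.3224.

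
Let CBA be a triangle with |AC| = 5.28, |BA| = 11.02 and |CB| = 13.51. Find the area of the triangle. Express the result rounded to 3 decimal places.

Semiperimeter s = (11.02 + 5.28 + 13.51)/2 = 14.905.
Heron's formula: area = √(14.905·3.885·9.625·1.395) ≈ 27.884.

area ≈ 27.884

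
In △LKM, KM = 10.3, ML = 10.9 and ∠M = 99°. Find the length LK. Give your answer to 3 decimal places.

16.125

By the law of cosines, LK² = KM² + ML² − 2·KM·ML·cos M = 260.03, so LK ≈ 16.125.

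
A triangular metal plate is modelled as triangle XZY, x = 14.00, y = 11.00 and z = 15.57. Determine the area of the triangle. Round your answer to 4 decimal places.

Semiperimeter s = (14 + 15.57 + 11)/2 = 20.285.
Heron's formula: area = √(20.285·6.285·4.715·9.285) ≈ 74.709.

area ≈ 74.7088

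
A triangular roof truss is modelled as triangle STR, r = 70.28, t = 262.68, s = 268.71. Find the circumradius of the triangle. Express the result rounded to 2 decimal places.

134.50

By the law of cosines, cos S = (t² + r² − s²) / (2·t·r) ≈ 0.04699, so ∠S ≈ 1.524 rad.
Circumradius = s/(2 sin S) ≈ 134.5.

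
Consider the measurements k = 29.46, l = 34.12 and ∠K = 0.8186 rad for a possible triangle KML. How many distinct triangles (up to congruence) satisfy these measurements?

2

l·sin K = 34.12·sin(0.8186 rad) ≈ 24.91.
Since l sin K < k < l (24.91 < 29.46 < 34.12), two triangles exist.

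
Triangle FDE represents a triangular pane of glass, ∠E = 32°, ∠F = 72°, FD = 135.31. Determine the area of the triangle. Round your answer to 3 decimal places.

15941.549

The third angle is ∠D = 180° − ∠E − ∠F = 76.00°.
Law of sines: DE = FD·sin F/sin E ≈ 242.84.
Law of sines: EF = FD·sin D/sin E ≈ 247.76.
Area = ½·FD·DE·sin D ≈ 15942.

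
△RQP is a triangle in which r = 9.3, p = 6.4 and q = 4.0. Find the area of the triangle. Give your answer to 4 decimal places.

Semiperimeter s = (9.3 + 4 + 6.4)/2 = 9.85.
Heron's formula: area = √(9.85·0.55·5.85·3.45) ≈ 10.457.

area ≈ 10.4565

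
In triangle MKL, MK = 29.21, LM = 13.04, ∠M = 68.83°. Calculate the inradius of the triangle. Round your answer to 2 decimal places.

r ≈ 5.10

By the law of cosines, KL² = LM² + MK² − 2·LM·MK·cos M = 748.15, so KL ≈ 27.352.
Area = ½·LM·MK·sin M ≈ 177.6.
Semiperimeter s = (27.352+13.04+29.21)/2 = 34.801.
Inradius = area/s = 177.6/34.801 ≈ 5.1032.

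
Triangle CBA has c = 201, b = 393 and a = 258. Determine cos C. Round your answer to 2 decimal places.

By the law of cosines, cos C = (b² + a² − c²) / (2·b·a) ≈ 0.89064, so ∠C ≈ 27.05°.

0.89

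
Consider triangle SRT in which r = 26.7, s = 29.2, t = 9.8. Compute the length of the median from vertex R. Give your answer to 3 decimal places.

Median from R: ½√(2·t² + 2·s² − r²) ≈ 17.208.

m_R ≈ 17.208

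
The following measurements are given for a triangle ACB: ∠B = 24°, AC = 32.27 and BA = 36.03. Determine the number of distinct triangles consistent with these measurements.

2

BA·sin B = 36.03·sin(24°) ≈ 14.65.
Since BA sin B < AC < BA (14.65 < 32.27 < 36.03), two triangles exist.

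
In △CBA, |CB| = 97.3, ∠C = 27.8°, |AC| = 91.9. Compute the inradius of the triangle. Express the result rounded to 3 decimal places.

By the law of cosines, |BA|² = |AC|² + |CB|² − 2·|AC|·|CB|·cos C = 2093.3, so |BA| ≈ 45.752.
Area = ½·|AC|·|CB|·sin C ≈ 2085.2.
Semiperimeter s = (45.752+91.9+97.3)/2 = 117.48.
Inradius = area/s = 2085.2/117.48 ≈ 17.75.

r ≈ 17.750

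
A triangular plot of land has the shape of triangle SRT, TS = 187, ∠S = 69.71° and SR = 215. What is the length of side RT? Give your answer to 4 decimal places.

230.8897

By the law of cosines, RT² = TS² + SR² − 2·TS·SR·cos S = 53310, so RT ≈ 230.89.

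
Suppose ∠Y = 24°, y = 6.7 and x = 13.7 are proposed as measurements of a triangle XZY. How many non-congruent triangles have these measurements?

x·sin Y = 13.7·sin(24°) ≈ 5.572.
Since x sin Y < y < x (5.572 < 6.7 < 13.7), two triangles exist.

2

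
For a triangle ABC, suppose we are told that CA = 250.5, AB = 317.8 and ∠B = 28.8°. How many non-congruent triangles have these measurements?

AB·sin B = 317.8·sin(28.8°) ≈ 153.1.
Since AB sin B < CA < AB (153.1 < 250.5 < 317.8), two triangles exist.

2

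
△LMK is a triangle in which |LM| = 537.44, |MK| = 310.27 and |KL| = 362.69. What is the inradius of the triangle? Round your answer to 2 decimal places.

89.49

Semiperimeter s = (310.27 + 362.69 + 537.44)/2 = 605.2.
Heron's formula: area = √(605.2·294.93·242.51·67.76) ≈ 54158.
Inradius = area/s = 54158/605.2 ≈ 89.487.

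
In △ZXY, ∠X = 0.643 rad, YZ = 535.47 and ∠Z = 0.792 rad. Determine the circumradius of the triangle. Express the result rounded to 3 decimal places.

R ≈ 446.523

The third angle is ∠Y = π − ∠Z − ∠X = 1.707 rad.
Law of sines: XY = YZ·sin Z/sin X ≈ 635.63.
Law of sines: ZX = YZ·sin Y/sin X ≈ 884.83.
Circumradius = YZ/(2 sin X) ≈ 446.52.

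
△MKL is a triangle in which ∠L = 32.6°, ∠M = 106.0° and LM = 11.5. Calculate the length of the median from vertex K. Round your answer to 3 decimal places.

m_K ≈ 12.269

The third angle is ∠K = 180° − ∠L − ∠M = 41.40°.
Law of sines: KL = LM·sin M/sin K ≈ 16.716.
Law of sines: MK = LM·sin L/sin K ≈ 9.3691.
Median from K: ½√(2·MK² + 2·KL² − LM²) ≈ 12.269.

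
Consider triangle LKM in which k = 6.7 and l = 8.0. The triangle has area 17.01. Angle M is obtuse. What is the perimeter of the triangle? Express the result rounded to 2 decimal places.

From area = ½·l·k·sin M, we get sin M = 2·area/(l·k) ≈ 0.63470.
Taking the obtuse solution, ∠M ≈ 140.60°.
Law of cosines then gives m ≈ 13.847.
Perimeter = 8 + 6.7 + 13.847 = 28.547.

28.55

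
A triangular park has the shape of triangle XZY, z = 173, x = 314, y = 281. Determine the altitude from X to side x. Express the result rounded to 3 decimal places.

h_X ≈ 153.948

Semiperimeter s = (314 + 173 + 281)/2 = 384.
Heron's formula: area = √(384·70·211·103) ≈ 24170.
The altitude from X has length 2·area/x ≈ 153.95.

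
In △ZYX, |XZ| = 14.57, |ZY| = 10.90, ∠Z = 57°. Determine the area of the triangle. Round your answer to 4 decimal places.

Area = ½·|XZ|·|ZY|·sin Z ≈ 66.596.

area ≈ 66.5959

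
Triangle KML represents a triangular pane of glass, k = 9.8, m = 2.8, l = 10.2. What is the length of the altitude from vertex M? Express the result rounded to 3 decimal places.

Semiperimeter s = (9.8 + 2.8 + 10.2)/2 = 11.4.
Heron's formula: area = √(11.4·1.6·8.6·1.2) ≈ 13.72.
The altitude from M has length 2·area/m ≈ 9.8.

h_M ≈ 9.800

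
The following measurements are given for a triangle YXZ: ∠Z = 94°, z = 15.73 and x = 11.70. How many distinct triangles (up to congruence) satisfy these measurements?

1

x·sin Z = 11.70·sin(94°) ≈ 11.67.
Since ∠Z is not acute, a triangle exists only if z > x; here z > x, so there is exactly one triangle.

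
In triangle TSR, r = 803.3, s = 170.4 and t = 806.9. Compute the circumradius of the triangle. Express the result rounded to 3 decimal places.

404.912

By the law of cosines, cos T = (s² + r² − t²) / (2·s·r) ≈ 0.08489, so ∠T ≈ 85.13°.
Circumradius = t/(2 sin T) ≈ 404.91.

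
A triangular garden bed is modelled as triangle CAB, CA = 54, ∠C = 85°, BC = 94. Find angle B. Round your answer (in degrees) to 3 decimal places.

By the law of cosines, AB² = BC² + CA² − 2·BC·CA·cos C = 10867, so AB ≈ 104.25.
Law of cosines again: cos B = (AB² + BC² − CA²)/(2·AB·BC) ≈ 0.85657, so ∠B ≈ 31.07°.

∠B ≈ 31.067°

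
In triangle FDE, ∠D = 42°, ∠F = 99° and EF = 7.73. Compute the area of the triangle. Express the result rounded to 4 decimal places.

The third angle is ∠E = 180° − ∠F − ∠D = 39.00°.
Law of sines: DE = EF·sin F/sin D ≈ 11.41.
Law of sines: FD = EF·sin E/sin D ≈ 7.2701.
Area = ½·EF·DE·sin E ≈ 27.753.

area ≈ 27.7530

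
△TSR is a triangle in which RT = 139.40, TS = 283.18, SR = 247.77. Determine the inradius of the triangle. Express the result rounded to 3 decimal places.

Semiperimeter s = (247.77 + 139.4 + 283.18)/2 = 335.18.
Heron's formula: area = √(335.18·87.405·195.78·51.995) ≈ 17269.
Inradius = area/s = 17269/335.18 ≈ 51.522.

51.522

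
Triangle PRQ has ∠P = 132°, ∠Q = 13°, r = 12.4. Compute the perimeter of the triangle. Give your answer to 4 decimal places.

33.3290

The third angle is ∠R = 180° − ∠Q − ∠P = 35.00°.
Law of sines: p = r·sin P/sin R ≈ 16.066.
Law of sines: q = r·sin Q/sin R ≈ 4.8632.
Semiperimeter s = (16.066+12.4+4.8632)/2 = 16.665.
Perimeter = 16.066 + 12.4 + 4.8632 = 33.329.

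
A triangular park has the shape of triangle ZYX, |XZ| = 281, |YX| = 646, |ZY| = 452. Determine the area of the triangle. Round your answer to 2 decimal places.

53943.56

Semiperimeter s = (646 + 281 + 452)/2 = 689.5.
Heron's formula: area = √(689.5·43.5·408.5·237.5) ≈ 53944.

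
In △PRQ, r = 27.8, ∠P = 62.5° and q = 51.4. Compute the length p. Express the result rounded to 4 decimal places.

45.7733

By the law of cosines, p² = r² + q² − 2·r·q·cos P = 2095.2, so p ≈ 45.773.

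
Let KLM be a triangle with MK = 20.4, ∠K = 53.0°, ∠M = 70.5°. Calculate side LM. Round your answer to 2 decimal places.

19.54

The third angle is ∠L = 180° − ∠M − ∠K = 56.50°.
Law of sines: LM = MK·sin K/sin L ≈ 19.538.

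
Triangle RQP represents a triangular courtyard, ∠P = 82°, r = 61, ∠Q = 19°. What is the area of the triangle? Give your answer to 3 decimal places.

The third angle is ∠R = 180° − ∠Q − ∠P = 79.00°.
Law of sines: q = r·sin Q/sin R ≈ 20.231.
Law of sines: p = r·sin P/sin R ≈ 61.537.
Area = ½·r·q·sin P ≈ 611.05.

611.051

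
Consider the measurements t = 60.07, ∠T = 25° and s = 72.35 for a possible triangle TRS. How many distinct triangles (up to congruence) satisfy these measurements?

s·sin T = 72.35·sin(25°) ≈ 30.58.
Since s sin T < t < s (30.58 < 60.07 < 72.35), two triangles exist.

2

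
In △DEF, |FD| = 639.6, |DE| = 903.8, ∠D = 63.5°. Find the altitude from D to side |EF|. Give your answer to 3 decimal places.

h_D ≈ 613.931

By the law of cosines, |EF|² = |FD|² + |DE|² − 2·|FD|·|DE|·cos D = 7.1008e+05, so |EF| ≈ 842.66.
Area = ½·|FD|·|DE|·sin D ≈ 2.5867e+05.
The altitude from D has length 2·area/|EF| ≈ 613.93.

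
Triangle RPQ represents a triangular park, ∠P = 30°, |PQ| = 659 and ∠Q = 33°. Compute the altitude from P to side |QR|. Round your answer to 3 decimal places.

h_P ≈ 358.917

The third angle is ∠R = 180° − ∠P − ∠Q = 117.00°.
Law of sines: |QR| = |PQ|·sin P/sin R ≈ 369.81.
Law of sines: |RP| = |PQ|·sin Q/sin R ≈ 402.82.
Area = ½·|PQ|·|QR|·sin Q ≈ 66365.
The altitude from P has length 2·area/|QR| ≈ 358.92.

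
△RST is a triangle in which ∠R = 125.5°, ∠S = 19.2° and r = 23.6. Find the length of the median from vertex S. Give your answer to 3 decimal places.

The third angle is ∠T = 180° − ∠R − ∠S = 35.30°.
Law of sines: s = r·sin S/sin R ≈ 9.5334.
Law of sines: t = r·sin T/sin R ≈ 16.751.
Median from S: ½√(2·t² + 2·r² − s²) ≈ 19.901.

19.901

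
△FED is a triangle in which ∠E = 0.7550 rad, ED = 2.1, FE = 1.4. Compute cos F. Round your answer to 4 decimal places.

By the law of cosines, DF² = FE² + ED² − 2·FE·ED·cos E = 2.0878, so DF ≈ 1.4449.
Law of cosines again: cos F = (DF² + FE² − ED²)/(2·DF·FE) ≈ -0.08954, so ∠F ≈ 1.6605 rad.

cos F ≈ -0.0895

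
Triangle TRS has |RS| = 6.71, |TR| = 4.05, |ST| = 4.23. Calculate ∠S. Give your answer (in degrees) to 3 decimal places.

By the law of cosines, cos S = (|RS|² + |ST|² − |TR|²) / (2·|RS|·|ST|) ≈ 0.81940, so ∠S ≈ 34.98°.

∠S ≈ 34.975°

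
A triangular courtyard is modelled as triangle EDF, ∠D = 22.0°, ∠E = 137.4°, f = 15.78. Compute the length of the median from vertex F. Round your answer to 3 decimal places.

23.231

The third angle is ∠F = 180° − ∠E − ∠D = 20.60°.
Law of sines: e = f·sin E/sin F ≈ 30.358.
Law of sines: d = f·sin D/sin F ≈ 16.801.
Median from F: ½√(2·e² + 2·d² − f²) ≈ 23.231.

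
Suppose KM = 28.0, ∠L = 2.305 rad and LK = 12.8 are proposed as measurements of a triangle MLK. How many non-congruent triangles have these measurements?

1

LK·sin L = 12.8·sin(2.305 rad) ≈ 9.502.
Since ∠L is not acute, a triangle exists only if KM > LK; here KM > LK, so there is exactly one triangle.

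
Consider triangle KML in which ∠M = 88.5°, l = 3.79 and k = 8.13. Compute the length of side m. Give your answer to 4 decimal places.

8.8796

By the law of cosines, m² = l² + k² − 2·l·k·cos M = 78.848, so m ≈ 8.8796.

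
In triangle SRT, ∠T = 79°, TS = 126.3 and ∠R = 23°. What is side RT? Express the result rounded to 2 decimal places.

The third angle is ∠S = 180° − ∠R − ∠T = 78.00°.
Law of sines: RT = TS·sin S/sin R ≈ 316.18.

316.18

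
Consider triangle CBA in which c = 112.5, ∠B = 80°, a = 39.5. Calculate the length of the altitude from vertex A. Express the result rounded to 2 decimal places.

By the law of cosines, b² = a² + c² − 2·a·c·cos B = 12673, so b ≈ 112.58.
Area = ½·a·c·sin B ≈ 2188.1.
The altitude from A has length 2·area/a ≈ 110.79.

h_A ≈ 110.79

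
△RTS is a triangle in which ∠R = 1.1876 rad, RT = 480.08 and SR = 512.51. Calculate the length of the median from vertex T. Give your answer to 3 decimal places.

By the law of cosines, TS² = SR² + RT² − 2·SR·RT·cos R = 3.0916e+05, so TS ≈ 556.02.
Median from T: ½√(2·RT² + 2·TS² − SR²) ≈ 451.83.

451.830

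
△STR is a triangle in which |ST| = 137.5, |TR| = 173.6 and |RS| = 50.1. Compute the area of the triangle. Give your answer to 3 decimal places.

Semiperimeter s = (173.6 + 50.1 + 137.5)/2 = 180.6.
Heron's formula: area = √(180.6·7·130.5·43.1) ≈ 2666.6.

2666.563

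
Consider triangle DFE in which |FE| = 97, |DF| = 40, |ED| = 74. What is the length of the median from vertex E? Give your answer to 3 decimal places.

Median from E: ½√(2·|FE|² + 2·|ED|² − |DF|²) ≈ 83.92.

83.920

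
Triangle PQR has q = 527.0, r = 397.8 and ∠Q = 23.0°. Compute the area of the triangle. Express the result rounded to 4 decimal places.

Law of sines: sin R = r·sin Q/q ≈ 0.29494.
Since q ≥ r, only the acute value applies: ∠R ≈ 17.15°.
Then ∠P = 180° − ∠Q − ∠R ≈ 139.85°.
Law of sines gives p = q·sin P/sin Q ≈ 869.73.
Area = ½·q·r·sin P ≈ 67593.

area ≈ 67592.5993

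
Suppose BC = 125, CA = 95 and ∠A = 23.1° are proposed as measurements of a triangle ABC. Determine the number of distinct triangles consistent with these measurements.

1

CA·sin A = 95·sin(23.1°) ≈ 37.27.
Since BC ≥ CA, exactly one triangle exists.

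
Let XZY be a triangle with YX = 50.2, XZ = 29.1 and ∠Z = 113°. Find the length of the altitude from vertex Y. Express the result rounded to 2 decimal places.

Law of sines: sin Y = XZ·sin Z/YX ≈ 0.53360.
Since YX ≥ XZ, only the acute value applies: ∠Y ≈ 32.25°.
Then ∠X = 180° − ∠Z − ∠Y ≈ 34.75°.
Law of sines gives ZY = YX·sin X/sin Z ≈ 31.086.
Area = ½·YX·XZ·sin X ≈ 416.34.
The altitude from Y has length 2·area/XZ ≈ 28.615.

h_Y ≈ 28.61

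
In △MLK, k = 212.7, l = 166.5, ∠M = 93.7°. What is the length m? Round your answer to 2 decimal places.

278.45

By the law of cosines, m² = l² + k² − 2·l·k·cos M = 77534, so m ≈ 278.45.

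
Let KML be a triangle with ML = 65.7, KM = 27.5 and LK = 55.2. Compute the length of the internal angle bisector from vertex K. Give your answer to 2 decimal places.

t_K ≈ 23.66

By the law of cosines, cos K = (LK² + KM² − ML²) / (2·LK·KM) ≈ -0.16904, so ∠K ≈ 99.73°.
The bisector from K has length 2·LK·KM·cos(∠K/2)/(LK+KM) ≈ 23.663.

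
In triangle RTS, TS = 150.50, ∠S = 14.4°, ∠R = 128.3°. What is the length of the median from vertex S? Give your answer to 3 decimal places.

The third angle is ∠T = 180° − ∠S − ∠R = 37.30°.
Law of sines: SR = TS·sin T/sin R ≈ 116.21.
Law of sines: RT = TS·sin S/sin R ≈ 47.692.
Median from S: ½√(2·TS² + 2·SR² − RT²) ≈ 132.32.

132.322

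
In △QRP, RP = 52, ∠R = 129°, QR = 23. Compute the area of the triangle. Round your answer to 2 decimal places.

area ≈ 464.73

Area = ½·QR·RP·sin R ≈ 464.73.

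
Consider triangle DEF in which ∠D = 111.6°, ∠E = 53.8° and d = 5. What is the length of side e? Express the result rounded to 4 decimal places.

The third angle is ∠F = 180° − ∠D − ∠E = 14.60°.
Law of sines: e = d·sin E/sin D ≈ 4.3395.

4.3395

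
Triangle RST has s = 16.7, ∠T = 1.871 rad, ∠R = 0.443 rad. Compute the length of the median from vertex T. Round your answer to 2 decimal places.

The third angle is ∠S = π − ∠T − ∠R = 0.828 rad.
Law of sines: r = s·sin R/sin S ≈ 9.7222.
Law of sines: t = s·sin T/sin S ≈ 21.666.
Median from T: ½√(2·r² + 2·s² − t²) ≈ 8.3275.

m_T ≈ 8.33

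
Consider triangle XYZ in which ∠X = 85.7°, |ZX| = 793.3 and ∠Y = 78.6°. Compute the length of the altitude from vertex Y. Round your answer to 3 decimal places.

The third angle is ∠Z = 180° − ∠X − ∠Y = 15.70°.
Law of sines: |YZ| = |ZX|·sin X/sin Y ≈ 806.99.
Law of sines: |XY| = |ZX|·sin Z/sin Y ≈ 218.99.
Area = ½·|ZX|·|YZ|·sin Z ≈ 86617.
The altitude from Y has length 2·area/|ZX| ≈ 218.37.

218.371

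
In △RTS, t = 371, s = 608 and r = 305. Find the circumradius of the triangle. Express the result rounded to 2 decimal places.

385.22

By the law of cosines, cos R = (t² + s² − r²) / (2·t·s) ≈ 0.91830, so ∠R ≈ 23.32°.
Circumradius = r/(2 sin R) ≈ 385.22.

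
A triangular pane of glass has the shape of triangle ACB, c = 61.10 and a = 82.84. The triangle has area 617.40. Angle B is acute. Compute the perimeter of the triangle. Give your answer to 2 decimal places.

171.84

From area = ½·a·c·sin B, we get sin B = 2·area/(a·c) ≈ 0.24396.
Taking the acute solution, ∠B ≈ 14.12°.
Law of cosines then gives b ≈ 27.901.
Perimeter = 82.84 + 61.1 + 27.901 = 171.84.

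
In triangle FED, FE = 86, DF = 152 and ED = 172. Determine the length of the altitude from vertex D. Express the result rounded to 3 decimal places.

Semiperimeter s = (172 + 152 + 86)/2 = 205.
Heron's formula: area = √(205·33·53·119) ≈ 6532.
The altitude from D has length 2·area/FE ≈ 151.91.

151.907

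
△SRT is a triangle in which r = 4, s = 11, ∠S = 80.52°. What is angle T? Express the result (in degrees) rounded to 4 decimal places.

Law of sines: sin R = r·sin S/s ≈ 0.35867.
Since s ≥ r, only the acute value applies: ∠R ≈ 21.02°.
Then ∠T = 180° − ∠S − ∠R ≈ 78.46°.

78.4614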